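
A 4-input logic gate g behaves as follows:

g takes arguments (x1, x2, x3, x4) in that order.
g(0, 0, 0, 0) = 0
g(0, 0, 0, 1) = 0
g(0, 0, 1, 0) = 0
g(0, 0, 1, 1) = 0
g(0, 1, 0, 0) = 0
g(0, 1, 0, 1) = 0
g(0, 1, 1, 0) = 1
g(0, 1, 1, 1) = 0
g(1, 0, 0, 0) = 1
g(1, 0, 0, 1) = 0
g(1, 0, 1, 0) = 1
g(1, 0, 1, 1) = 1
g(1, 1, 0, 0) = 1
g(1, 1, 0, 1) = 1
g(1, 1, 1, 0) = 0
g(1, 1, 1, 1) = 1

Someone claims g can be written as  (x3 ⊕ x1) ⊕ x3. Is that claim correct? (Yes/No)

No

Evaluate (x3 ⊕ x1) ⊕ x3 on each row and compare to g:
  x1=0, x2=0, x3=0, x4=0: formula gives 0, g = 0 ✓
  x1=0, x2=0, x3=0, x4=1: formula gives 0, g = 0 ✓
  x1=0, x2=0, x3=1, x4=0: formula gives 0, g = 0 ✓
  x1=0, x2=0, x3=1, x4=1: formula gives 0, g = 0 ✓
  …
  x1=0, x2=1, x3=1, x4=0: formula gives 0, but g = 1 ✗
Row (0,1,1,0) is a counterexample, so the formula is not equivalent to g.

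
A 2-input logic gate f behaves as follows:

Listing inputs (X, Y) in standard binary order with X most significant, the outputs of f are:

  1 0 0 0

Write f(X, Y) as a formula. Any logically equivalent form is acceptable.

The output is 1 only when every input is 0 — NOR of all inputs.

f(X, Y) = NOT (X OR Y)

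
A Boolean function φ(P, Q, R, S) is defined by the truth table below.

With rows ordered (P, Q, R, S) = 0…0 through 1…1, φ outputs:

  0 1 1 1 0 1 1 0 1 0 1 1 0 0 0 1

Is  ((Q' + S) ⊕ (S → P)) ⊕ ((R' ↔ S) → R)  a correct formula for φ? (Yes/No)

No

Check the formula against φ row by row:
  P=0, Q=0, R=0, S=0: formula gives 1, but φ = 0 ✗
Row (0,0,0,0) is a counterexample, so the formula is not equivalent to φ.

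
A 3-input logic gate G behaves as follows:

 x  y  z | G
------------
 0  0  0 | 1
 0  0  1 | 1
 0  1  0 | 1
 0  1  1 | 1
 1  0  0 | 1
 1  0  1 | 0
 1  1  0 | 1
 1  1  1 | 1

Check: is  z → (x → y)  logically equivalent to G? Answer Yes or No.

Evaluate z → (x → y) on each row and compare to G:
  x=0, y=0, z=0: formula gives 1, G = 1 ✓
  x=0, y=0, z=1: formula gives 1, G = 1 ✓
  x=0, y=1, z=0: formula gives 1, G = 1 ✓
  x=0, y=1, z=1: formula gives 1, G = 1 ✓
  x=1, y=0, z=0: formula gives 1, G = 1 ✓
  … (the remaining 3 rows also agree.)
All 8 rows match — the expression computes G exactly.

Yes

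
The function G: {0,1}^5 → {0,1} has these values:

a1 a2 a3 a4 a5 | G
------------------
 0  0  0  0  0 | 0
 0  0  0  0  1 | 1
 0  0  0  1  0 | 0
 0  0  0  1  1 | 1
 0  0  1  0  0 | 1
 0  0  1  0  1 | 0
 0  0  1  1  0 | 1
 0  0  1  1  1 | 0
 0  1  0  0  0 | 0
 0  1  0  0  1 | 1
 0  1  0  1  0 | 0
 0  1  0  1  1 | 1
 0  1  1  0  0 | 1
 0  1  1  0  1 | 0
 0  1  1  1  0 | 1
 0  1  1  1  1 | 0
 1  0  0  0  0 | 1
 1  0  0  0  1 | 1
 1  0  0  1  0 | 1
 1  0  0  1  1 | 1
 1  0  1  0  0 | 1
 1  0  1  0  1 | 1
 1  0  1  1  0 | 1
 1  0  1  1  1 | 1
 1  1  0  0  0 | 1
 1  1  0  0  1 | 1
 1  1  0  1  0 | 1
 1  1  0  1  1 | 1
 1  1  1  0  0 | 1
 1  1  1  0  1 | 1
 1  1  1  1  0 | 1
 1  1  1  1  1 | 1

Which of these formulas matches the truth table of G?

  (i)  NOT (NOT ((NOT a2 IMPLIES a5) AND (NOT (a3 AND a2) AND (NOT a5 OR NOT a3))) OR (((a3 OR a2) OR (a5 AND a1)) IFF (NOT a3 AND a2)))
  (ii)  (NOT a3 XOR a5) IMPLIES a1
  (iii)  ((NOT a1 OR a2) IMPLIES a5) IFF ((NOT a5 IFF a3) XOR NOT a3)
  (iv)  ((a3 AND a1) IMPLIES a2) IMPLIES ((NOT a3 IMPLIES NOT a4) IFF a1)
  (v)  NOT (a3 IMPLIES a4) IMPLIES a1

(i) disagrees with G on (0,0,0,0,1) (formula → 0, table → 1); rule it out.
(iii) disagrees with G on (0,0,0,0,1) (formula → 0, table → 1); rule it out.
(iv) disagrees with G on (0,0,0,0,1) (formula → 0, table → 1); rule it out.
(v) disagrees with G on (0,0,0,0,0) (formula → 1, table → 0); rule it out.
That leaves (ii). Evaluating it on every row reproduces the table of G exactly.

ii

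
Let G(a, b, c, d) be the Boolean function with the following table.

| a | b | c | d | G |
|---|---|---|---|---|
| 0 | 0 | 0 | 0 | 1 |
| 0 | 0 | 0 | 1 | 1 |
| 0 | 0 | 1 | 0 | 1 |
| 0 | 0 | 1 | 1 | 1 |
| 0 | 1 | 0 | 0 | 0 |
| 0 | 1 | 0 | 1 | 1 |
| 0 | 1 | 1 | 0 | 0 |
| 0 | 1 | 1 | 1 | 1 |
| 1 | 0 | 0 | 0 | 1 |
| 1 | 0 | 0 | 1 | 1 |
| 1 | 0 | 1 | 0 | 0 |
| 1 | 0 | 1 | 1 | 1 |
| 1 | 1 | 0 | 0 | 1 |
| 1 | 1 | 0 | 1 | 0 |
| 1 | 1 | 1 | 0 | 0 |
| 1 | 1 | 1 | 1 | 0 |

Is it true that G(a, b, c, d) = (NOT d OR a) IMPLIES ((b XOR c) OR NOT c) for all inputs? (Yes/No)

No

Test each input against both G and the formula:
  a=0, b=0, c=0, d=0: formula gives 1, G = 1 ✓
  a=0, b=0, c=0, d=1: formula gives 1, G = 1 ✓
  a=0, b=0, c=1, d=0: formula gives 1, G = 1 ✓
  a=0, b=0, c=1, d=1: formula gives 1, G = 1 ✓
  a=0, b=1, c=0, d=0: formula gives 1, but G = 0 ✗
Since they disagree at (0,1,0,0), the expression is not a correct formula for G.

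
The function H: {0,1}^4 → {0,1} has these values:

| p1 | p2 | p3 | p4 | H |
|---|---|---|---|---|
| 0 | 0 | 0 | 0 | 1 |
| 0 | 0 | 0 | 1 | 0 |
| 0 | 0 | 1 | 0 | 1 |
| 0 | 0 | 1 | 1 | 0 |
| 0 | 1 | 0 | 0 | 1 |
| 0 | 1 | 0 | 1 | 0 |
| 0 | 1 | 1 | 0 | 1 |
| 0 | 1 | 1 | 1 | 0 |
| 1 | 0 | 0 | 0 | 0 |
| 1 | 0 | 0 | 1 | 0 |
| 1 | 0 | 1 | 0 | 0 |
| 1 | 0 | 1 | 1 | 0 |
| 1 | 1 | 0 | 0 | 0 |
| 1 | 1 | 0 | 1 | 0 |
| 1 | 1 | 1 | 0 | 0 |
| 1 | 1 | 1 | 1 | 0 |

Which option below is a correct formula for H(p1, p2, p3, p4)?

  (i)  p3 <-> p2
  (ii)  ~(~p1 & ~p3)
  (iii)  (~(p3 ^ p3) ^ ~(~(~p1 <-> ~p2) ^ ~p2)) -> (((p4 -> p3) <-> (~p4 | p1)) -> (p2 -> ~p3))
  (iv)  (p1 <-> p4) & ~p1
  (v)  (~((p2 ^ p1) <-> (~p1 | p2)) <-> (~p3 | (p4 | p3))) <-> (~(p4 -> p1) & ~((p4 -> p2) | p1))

(i): at (0,0,0,1) it gives 1, but H = 0 — eliminated.
(ii): at (0,0,0,0) it gives 0, but H = 1 — eliminated.
(iii): at (0,0,0,1) it gives 1, but H = 0 — eliminated.
(v): at (0,0,0,0) it gives 0, but H = 1 — eliminated.
(iv) is the remaining candidate, and it agrees with H on all 16 inputs.

iv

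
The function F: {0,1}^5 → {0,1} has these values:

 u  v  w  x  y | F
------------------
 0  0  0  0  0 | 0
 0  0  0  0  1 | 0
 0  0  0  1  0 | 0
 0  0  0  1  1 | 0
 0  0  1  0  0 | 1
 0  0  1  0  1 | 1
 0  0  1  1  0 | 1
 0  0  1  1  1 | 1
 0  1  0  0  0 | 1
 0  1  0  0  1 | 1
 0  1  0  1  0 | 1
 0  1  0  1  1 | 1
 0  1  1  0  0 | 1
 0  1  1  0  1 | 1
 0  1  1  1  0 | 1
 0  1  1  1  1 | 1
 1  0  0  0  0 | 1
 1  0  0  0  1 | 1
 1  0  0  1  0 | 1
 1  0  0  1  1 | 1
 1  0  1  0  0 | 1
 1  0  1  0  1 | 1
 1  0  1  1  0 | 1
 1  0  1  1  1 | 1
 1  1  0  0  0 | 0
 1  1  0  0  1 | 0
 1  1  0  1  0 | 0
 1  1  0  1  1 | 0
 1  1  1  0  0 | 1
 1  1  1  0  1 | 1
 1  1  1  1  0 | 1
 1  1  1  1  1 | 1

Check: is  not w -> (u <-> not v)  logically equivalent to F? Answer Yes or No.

Evaluate not w -> (u <-> not v) on each row and compare to F:
  u=0, v=0, w=0, x=0, y=0: formula gives 0, F = 0 ✓
  u=0, v=0, w=0, x=0, y=1: formula gives 0, F = 0 ✓
  u=0, v=0, w=0, x=1, y=0: formula gives 0, F = 0 ✓
  u=0, v=0, w=0, x=1, y=1: formula gives 0, F = 0 ✓
  … (the remaining 28 rows also agree.)
No disagreement on any input; they are logically equivalent.

Yes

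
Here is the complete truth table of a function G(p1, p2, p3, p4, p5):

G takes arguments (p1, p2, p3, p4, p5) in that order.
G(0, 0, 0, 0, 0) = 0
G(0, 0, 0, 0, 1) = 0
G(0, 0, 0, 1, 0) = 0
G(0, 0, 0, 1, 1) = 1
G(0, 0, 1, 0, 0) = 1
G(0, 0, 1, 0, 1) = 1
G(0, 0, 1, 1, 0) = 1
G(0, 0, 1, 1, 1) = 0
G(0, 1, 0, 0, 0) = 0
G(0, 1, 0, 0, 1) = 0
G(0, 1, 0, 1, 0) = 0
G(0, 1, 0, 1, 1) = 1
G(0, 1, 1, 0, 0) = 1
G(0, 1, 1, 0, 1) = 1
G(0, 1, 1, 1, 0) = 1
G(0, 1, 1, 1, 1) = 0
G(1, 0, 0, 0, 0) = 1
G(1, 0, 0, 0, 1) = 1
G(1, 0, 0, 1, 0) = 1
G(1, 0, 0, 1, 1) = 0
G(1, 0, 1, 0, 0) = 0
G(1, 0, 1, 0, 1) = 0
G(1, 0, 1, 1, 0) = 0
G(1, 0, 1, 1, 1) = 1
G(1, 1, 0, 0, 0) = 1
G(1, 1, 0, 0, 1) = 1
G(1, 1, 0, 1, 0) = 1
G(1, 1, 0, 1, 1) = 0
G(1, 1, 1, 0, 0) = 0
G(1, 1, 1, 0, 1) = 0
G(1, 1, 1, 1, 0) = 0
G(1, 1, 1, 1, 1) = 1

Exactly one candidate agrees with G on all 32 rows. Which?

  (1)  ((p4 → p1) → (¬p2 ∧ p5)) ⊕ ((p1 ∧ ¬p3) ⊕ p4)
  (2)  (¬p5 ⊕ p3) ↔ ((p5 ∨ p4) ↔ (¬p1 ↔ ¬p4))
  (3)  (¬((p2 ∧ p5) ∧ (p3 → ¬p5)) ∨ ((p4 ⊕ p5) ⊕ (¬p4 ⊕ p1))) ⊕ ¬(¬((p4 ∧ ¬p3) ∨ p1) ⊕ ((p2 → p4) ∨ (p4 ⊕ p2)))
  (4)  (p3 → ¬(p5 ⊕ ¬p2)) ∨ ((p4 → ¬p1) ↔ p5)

(1) fails at (0,0,0,0,1): the formula yields 1, G is 0.
(3) fails at (0,0,0,1,0): the formula yields 1, G is 0.
(4) fails at (0,0,0,0,0): the formula yields 1, G is 0.
That leaves (2). Evaluating it on every row reproduces the table of G exactly.

2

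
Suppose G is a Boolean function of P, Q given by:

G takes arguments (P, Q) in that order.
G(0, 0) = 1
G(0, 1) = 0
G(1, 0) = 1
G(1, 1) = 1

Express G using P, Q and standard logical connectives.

This is Q → P (false only at 0,1).

G(P, Q) = Q → P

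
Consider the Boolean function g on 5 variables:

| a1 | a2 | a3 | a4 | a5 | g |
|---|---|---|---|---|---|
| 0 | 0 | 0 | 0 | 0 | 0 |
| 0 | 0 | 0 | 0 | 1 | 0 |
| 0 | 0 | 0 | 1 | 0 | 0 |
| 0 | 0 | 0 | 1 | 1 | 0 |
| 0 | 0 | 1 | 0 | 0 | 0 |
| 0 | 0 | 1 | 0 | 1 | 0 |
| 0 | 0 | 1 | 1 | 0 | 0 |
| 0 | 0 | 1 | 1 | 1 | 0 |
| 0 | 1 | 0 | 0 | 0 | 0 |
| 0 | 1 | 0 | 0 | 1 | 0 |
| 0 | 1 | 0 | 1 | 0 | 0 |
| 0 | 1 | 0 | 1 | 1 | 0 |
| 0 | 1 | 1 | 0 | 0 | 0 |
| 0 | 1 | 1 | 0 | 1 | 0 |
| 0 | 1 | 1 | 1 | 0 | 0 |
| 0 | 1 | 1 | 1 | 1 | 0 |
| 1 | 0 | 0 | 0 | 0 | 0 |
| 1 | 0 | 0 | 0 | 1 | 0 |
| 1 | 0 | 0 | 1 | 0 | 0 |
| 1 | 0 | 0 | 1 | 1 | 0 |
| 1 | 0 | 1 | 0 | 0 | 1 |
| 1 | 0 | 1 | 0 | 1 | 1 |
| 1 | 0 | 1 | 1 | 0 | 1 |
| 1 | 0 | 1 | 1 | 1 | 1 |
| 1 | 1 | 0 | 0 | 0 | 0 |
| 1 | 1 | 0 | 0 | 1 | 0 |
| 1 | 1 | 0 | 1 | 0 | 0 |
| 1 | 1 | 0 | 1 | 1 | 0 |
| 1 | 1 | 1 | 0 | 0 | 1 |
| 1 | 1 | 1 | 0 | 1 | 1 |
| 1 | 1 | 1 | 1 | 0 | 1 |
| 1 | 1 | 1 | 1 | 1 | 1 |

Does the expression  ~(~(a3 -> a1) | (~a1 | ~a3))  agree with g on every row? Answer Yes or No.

Yes

Check the formula against g row by row:
  a1=0, a2=0, a3=0, a4=0, a5=0: formula gives 0, g = 0 ✓
  a1=0, a2=0, a3=0, a4=0, a5=1: formula gives 0, g = 0 ✓
  a1=0, a2=0, a3=0, a4=1, a5=0: formula gives 0, g = 0 ✓
  a1=0, a2=0, a3=0, a4=1, a5=1: formula gives 0, g = 0 ✓
  … (the remaining 28 rows also agree.)
No disagreement on any input; they are logically equivalent.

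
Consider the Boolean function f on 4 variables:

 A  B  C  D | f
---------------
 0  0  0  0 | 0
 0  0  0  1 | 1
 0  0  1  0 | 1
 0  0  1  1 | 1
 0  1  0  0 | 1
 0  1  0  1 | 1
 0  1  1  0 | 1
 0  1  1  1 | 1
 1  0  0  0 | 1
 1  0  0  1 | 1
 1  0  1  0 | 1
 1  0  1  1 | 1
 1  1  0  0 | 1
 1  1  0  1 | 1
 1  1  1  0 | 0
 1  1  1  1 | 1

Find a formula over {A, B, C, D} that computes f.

f(A, B, C, D) = NOT ((((NOT A AND NOT B) AND NOT C) AND NOT D) OR (((A AND B) AND C) AND NOT D))

The 0-rows are (0,0,0,0), (1,1,1,0). Take each as a conjunction (¬A·¬B·¬C·¬D, A·B·C·¬D), form their disjunction, and complement — that gives a formula that is 1 everywhere f is.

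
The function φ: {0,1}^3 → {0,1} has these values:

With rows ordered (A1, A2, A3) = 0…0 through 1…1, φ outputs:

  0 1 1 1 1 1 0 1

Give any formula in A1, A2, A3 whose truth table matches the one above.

φ is 0 on only 2 rows — (0,0,0), (1,1,0). Writing each as a minterm (¬A1·¬A2·¬A3, A1·A2·¬A3) and OR-ing them characterizes exactly where φ=0, so φ is the negation of that disjunction.

φ(A1, A2, A3) = not (((not A1 and not A2) and not A3) or ((A1 and A2) and not A3))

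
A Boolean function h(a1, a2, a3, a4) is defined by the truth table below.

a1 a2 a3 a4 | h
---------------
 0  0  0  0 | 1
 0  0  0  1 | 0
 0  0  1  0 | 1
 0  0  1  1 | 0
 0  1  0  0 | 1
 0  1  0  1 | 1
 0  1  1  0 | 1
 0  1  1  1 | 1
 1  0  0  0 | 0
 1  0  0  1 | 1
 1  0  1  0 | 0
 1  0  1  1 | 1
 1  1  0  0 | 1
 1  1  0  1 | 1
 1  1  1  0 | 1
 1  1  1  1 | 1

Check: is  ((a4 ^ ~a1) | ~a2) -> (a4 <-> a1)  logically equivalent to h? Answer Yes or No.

Yes

Check the formula against h row by row:
  a1=0, a2=0, a3=0, a4=0: formula gives 1, h = 1 ✓
  a1=0, a2=0, a3=0, a4=1: formula gives 0, h = 0 ✓
  a1=0, a2=0, a3=1, a4=0: formula gives 1, h = 1 ✓
  a1=0, a2=0, a3=1, a4=1: formula gives 0, h = 0 ✓
  … (the remaining 12 rows also agree.)
No disagreement on any input; they are logically equivalent.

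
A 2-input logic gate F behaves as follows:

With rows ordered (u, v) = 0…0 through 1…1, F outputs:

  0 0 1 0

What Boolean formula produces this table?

F(u, v) = u · v'

1 only at (1,0): u AND NOT v.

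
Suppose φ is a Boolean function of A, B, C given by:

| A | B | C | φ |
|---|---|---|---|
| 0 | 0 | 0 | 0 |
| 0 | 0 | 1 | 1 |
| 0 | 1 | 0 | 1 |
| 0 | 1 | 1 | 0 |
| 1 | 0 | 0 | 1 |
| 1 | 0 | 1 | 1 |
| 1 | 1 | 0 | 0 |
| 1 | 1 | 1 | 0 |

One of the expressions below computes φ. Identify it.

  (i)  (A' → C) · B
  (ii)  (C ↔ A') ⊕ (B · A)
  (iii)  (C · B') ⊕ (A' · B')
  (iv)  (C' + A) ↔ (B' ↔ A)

iv

(i) fails at (0,0,1): the formula yields 0, φ is 1.
(ii) fails at (0,1,0): the formula yields 0, φ is 1.
(iii) fails at (0,0,0): the formula yields 1, φ is 0.
That leaves (iv). Evaluating it on every row reproduces the table of φ exactly.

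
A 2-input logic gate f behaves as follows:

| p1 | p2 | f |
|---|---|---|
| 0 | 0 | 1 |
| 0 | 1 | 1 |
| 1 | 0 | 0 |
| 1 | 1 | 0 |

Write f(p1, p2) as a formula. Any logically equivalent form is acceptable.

f(p1, p2) = ¬p1

The output is the negation of p1.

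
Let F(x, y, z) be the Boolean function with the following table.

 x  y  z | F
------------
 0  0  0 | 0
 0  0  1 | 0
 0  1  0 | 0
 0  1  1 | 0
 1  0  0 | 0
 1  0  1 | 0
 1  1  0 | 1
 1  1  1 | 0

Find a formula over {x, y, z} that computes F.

Only row (1,1,0) gives 1. That row's minterm x·y·¬z is F directly.

F(x, y, z) = (x ∧ y) ∧ ¬z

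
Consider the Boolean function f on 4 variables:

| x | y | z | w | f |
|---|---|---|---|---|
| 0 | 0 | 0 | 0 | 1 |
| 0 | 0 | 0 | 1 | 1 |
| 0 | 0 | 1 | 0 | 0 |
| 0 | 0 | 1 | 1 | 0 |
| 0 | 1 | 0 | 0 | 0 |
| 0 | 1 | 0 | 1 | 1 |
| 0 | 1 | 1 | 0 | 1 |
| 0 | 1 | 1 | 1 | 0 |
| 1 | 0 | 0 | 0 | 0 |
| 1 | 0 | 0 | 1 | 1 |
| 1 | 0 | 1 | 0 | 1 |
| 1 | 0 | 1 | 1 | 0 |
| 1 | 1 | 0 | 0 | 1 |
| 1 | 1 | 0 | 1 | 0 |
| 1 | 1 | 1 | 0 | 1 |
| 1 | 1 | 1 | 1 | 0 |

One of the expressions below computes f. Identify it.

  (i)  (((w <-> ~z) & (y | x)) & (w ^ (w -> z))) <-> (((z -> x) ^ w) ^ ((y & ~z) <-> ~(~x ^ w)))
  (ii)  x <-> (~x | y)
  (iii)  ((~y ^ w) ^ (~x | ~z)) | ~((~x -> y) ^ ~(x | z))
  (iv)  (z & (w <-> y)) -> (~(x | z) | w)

i

(ii): at (0,0,0,0) it gives 0, but f = 1 — eliminated.
(iii): at (0,0,0,0) it gives 0, but f = 1 — eliminated.
(iv): at (0,0,1,1) it gives 1, but f = 0 — eliminated.
Only (i) survives; checking it on all 16 rows confirms it matches f.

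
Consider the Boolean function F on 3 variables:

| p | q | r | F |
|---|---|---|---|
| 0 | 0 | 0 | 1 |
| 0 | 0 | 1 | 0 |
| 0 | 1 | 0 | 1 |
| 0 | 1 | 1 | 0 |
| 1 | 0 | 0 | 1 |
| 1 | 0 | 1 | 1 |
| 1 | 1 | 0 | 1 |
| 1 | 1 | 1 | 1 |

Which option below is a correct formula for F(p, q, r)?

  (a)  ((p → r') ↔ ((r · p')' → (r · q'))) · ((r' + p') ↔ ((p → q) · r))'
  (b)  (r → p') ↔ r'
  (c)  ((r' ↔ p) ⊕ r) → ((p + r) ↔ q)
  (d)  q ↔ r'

(a) fails at (0,0,0): the formula yields 0, F is 1.
(c) fails at (0,0,1): the formula yields 1, F is 0.
(d) fails at (0,0,0): the formula yields 0, F is 1.
That leaves (b). Evaluating it on every row reproduces the table of F exactly.

b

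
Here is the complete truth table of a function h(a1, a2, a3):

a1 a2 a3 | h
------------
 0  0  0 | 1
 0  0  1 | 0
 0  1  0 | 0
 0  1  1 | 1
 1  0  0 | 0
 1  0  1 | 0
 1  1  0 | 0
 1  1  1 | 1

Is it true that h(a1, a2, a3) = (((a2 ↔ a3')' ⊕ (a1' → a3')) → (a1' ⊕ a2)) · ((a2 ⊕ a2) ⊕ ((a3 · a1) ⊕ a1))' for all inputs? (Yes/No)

No

Check the formula against h row by row:
  a1=0, a2=0, a3=0: formula gives 1, h = 1 ✓
  a1=0, a2=0, a3=1: formula gives 1, but h = 0 ✗
A single disagreement suffices: at (0,0,1) they differ, so the formula does not compute h.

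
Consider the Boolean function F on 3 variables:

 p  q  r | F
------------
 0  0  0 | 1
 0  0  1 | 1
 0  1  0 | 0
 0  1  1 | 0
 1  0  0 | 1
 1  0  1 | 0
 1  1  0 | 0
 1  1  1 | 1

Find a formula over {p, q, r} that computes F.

F(p, q, r) = ((((p' · q') · r') + ((p' · q') · r)) + ((p · q') · r')) + ((p · q) · r)

F=1 on 4 inputs: (0,0,0), (0,0,1), (1,0,0), (1,1,1). Reading each as a conjunction of literals (¬p·¬q·¬r, ¬p·¬q·r, p·¬q·¬r, p·q·r) and taking the OR gives the canonical DNF.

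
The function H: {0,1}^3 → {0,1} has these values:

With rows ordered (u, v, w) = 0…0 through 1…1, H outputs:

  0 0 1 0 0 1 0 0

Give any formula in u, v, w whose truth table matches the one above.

H(u, v, w) = ((not u and v) and not w) or ((u and not v) and w)

Collect the rows where H=1 — (0,1,0), (1,0,1) — and write one minterm per row: ¬u·v·¬w, u·¬v·w. Their union (logical OR) reproduces the table exactly.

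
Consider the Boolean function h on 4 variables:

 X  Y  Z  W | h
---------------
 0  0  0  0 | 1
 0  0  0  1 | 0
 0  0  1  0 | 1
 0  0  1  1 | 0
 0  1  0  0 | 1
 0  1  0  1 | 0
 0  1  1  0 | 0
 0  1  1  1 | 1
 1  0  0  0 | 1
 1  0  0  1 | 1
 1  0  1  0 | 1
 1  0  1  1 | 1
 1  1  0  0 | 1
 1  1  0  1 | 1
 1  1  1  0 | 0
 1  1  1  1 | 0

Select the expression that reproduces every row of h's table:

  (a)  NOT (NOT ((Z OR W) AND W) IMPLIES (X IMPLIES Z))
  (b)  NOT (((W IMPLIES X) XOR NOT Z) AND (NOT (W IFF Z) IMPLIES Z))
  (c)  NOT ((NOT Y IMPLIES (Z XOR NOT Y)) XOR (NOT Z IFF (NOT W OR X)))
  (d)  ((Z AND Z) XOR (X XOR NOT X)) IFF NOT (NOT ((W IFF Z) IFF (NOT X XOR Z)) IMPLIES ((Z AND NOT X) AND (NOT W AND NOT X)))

(a) disagrees with h on (0,0,0,0) (formula → 0, table → 1); rule it out.
(b) disagrees with h on (0,0,0,1) (formula → 1, table → 0); rule it out.
(d) disagrees with h on (0,0,0,0) (formula → 0, table → 1); rule it out.
(c) is the remaining candidate, and it agrees with h on all 16 inputs.

c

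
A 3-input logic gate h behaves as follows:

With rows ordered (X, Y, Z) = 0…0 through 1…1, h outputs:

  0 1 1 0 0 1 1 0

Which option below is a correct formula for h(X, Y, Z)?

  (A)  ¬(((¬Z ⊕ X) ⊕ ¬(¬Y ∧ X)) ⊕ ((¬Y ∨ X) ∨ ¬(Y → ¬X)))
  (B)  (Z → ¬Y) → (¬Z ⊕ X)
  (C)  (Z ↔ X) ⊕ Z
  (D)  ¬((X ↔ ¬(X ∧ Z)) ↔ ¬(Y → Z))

A

(B) fails at (0,0,0): the formula yields 1, h is 0.
(C) fails at (0,0,0): the formula yields 1, h is 0.
(D) fails at (0,0,1): the formula yields 0, h is 1.
(A) is the remaining candidate, and it agrees with h on all 8 inputs.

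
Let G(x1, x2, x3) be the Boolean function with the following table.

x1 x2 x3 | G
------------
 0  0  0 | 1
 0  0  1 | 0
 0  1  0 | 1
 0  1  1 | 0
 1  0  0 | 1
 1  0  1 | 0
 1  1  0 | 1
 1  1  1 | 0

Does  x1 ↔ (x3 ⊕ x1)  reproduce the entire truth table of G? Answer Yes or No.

Yes

Test each input against both G and the formula:
  x1=0, x2=0, x3=0: formula gives 1, G = 1 ✓
  x1=0, x2=0, x3=1: formula gives 0, G = 0 ✓
  x1=0, x2=1, x3=0: formula gives 1, G = 1 ✓
  x1=0, x2=1, x3=1: formula gives 0, G = 0 ✓
  x1=1, x2=0, x3=0: formula gives 1, G = 1 ✓
  … (the remaining 3 rows also agree.)
Every row agrees, so the formula is equivalent.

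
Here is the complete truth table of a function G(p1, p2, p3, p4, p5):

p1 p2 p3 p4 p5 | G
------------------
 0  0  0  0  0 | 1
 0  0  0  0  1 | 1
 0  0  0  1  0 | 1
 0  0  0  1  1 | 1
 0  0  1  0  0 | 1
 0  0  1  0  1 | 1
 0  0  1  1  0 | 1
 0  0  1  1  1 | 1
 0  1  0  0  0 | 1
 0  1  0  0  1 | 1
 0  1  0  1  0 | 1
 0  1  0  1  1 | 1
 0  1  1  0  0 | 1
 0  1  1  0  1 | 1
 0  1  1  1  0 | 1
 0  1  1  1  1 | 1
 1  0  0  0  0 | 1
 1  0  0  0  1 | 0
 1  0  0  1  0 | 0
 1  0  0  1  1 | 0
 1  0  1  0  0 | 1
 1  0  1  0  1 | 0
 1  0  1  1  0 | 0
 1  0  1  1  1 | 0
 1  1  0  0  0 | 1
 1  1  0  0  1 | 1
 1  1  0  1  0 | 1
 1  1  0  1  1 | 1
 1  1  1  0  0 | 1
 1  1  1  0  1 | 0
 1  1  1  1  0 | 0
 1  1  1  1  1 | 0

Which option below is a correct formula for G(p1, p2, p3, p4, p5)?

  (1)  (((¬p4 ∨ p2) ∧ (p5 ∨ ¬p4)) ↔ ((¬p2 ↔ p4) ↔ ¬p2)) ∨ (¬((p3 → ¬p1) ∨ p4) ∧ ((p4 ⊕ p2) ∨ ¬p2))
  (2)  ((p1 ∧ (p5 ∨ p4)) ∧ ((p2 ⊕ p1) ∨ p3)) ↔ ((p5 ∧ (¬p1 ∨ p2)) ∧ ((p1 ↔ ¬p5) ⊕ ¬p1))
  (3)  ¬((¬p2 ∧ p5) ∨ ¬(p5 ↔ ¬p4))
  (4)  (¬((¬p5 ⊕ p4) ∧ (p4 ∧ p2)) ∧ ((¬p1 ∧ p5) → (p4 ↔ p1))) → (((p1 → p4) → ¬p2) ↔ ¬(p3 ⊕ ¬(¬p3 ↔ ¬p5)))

2

(1) disagrees with G on (0,0,0,0,0) (formula → 0, table → 1); rule it out.
(3) disagrees with G on (0,0,0,0,0) (formula → 0, table → 1); rule it out.
(4) disagrees with G on (0,0,0,0,1) (formula → 0, table → 1); rule it out.
Only (2) survives; checking it on all 32 rows confirms it matches G.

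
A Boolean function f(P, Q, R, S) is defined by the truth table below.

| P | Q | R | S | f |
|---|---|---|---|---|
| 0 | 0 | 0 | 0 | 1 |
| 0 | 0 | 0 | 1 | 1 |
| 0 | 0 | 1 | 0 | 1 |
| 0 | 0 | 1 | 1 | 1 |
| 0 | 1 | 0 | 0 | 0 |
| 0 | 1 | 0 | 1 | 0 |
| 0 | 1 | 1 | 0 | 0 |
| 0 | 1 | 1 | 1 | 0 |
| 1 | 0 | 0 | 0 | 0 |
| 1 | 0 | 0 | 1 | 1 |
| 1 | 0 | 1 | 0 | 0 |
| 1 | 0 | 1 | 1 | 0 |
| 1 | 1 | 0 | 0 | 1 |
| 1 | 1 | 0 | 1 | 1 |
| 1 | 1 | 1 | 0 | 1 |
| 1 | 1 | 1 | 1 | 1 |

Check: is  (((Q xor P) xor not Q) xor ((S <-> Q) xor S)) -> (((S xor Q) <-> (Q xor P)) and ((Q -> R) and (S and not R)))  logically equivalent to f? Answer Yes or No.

Yes

Check the formula against f row by row:
  P=0, Q=0, R=0, S=0: formula gives 1, f = 1 ✓
  P=0, Q=0, R=0, S=1: formula gives 1, f = 1 ✓
  P=0, Q=0, R=1, S=0: formula gives 1, f = 1 ✓
  P=0, Q=0, R=1, S=1: formula gives 1, f = 1 ✓
  …and likewise for the remaining 12 rows.
Every row agrees, so the formula is equivalent.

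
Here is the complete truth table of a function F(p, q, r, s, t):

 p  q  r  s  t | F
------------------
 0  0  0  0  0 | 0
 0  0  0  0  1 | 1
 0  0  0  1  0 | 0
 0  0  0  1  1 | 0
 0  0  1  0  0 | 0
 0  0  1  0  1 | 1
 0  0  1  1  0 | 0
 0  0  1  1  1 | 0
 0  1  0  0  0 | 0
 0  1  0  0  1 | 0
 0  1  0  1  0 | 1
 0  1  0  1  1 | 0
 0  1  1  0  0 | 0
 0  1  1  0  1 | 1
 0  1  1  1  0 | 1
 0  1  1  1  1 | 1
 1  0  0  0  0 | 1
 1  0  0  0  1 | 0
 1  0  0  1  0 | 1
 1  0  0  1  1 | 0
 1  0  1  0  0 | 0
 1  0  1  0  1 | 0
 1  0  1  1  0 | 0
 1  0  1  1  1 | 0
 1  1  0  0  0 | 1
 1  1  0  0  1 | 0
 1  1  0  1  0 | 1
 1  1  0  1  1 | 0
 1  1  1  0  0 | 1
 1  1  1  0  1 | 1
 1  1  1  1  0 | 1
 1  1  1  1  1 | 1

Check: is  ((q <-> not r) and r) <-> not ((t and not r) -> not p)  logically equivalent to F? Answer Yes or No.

Evaluate ((q <-> not r) and r) <-> not ((t and not r) -> not p) on each row and compare to F:
  p=0, q=0, r=0, s=0, t=0: formula gives 1, but F = 0 ✗
A single disagreement suffices: at (0,0,0,0,0) they differ, so the formula does not compute F.

No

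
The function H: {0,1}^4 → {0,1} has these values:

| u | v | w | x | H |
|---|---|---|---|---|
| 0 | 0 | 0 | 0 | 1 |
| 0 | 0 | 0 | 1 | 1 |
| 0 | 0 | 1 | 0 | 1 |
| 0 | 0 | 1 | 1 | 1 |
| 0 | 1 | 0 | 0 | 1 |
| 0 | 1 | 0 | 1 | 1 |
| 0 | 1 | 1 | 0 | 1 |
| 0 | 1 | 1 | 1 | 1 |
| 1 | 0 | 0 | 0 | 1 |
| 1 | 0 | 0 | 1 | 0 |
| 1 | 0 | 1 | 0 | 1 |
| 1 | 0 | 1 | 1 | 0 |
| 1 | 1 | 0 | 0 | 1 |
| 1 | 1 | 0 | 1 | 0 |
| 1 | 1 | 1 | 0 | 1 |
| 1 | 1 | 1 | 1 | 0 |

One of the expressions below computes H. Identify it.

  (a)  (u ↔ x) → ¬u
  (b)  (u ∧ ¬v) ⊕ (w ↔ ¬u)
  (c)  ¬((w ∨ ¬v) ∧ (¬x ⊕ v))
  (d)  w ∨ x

(b): at (0,0,0,0) it gives 0, but H = 1 — eliminated.
(c): at (0,0,0,0) it gives 0, but H = 1 — eliminated.
(d): at (0,0,0,0) it gives 0, but H = 1 — eliminated.
Only (a) survives; checking it on all 16 rows confirms it matches H.

a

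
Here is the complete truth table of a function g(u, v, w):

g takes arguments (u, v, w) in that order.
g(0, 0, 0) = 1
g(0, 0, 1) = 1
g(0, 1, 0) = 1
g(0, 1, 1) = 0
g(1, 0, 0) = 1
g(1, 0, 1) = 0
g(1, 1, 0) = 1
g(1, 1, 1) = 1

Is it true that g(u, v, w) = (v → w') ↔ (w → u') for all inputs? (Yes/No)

Yes

Test each input against both g and the formula:
  u=0, v=0, w=0: formula gives 1, g = 1 ✓
  u=0, v=0, w=1: formula gives 1, g = 1 ✓
  u=0, v=1, w=0: formula gives 1, g = 1 ✓
  u=0, v=1, w=1: formula gives 0, g = 0 ✓
  u=1, v=0, w=0: formula gives 1, g = 1 ✓
  …and likewise for the remaining 3 rows.
No disagreement on any input; they are logically equivalent.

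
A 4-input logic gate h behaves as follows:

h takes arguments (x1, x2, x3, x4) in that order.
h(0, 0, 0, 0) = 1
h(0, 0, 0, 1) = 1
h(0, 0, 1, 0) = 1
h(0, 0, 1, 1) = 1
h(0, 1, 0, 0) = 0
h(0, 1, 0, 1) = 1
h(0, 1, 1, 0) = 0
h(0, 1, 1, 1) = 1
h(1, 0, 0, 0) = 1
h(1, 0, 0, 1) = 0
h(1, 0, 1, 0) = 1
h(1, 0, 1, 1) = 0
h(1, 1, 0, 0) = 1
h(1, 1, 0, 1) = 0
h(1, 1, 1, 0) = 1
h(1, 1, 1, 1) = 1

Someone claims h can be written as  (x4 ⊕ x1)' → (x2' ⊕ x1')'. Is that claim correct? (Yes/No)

Evaluate (x4 ⊕ x1)' → (x2' ⊕ x1')' on each row and compare to h:
  x1=0, x2=0, x3=0, x4=0: formula gives 1, h = 1 ✓
  x1=0, x2=0, x3=0, x4=1: formula gives 1, h = 1 ✓
  x1=0, x2=0, x3=1, x4=0: formula gives 1, h = 1 ✓
  x1=0, x2=0, x3=1, x4=1: formula gives 1, h = 1 ✓
  …
  x1=1, x2=1, x3=0, x4=1: formula gives 1, but h = 0 ✗
Since they disagree at (1,1,0,1), the expression is not a correct formula for h.

No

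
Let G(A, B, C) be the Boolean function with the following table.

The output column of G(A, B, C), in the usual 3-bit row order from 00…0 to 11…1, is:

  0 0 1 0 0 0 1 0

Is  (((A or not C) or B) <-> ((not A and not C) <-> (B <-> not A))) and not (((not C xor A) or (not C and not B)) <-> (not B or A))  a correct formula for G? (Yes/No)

Yes

Evaluate (((A or not C) or B) <-> ((not A and not C) <-> (B <-> not A))) and not (((not C xor A) or (not C and not B)) <-> (not B or A)) on each row and compare to G:
  A=0, B=0, C=0: formula gives 0, G = 0 ✓
  A=0, B=0, C=1: formula gives 0, G = 0 ✓
  A=0, B=1, C=0: formula gives 1, G = 1 ✓
  A=0, B=1, C=1: formula gives 0, G = 0 ✓
  A=1, B=0, C=0: formula gives 0, G = 0 ✓
  … (the remaining 3 rows also agree.)
Every row agrees, so the formula is equivalent.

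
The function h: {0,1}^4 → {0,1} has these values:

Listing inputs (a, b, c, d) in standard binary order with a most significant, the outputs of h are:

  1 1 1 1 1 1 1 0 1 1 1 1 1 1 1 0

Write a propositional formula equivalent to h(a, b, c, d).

h(a, b, c, d) = not ((((not a and b) and c) and d) or (((a and b) and c) and d))

There are just 2 zero rows: (0,1,1,1), (1,1,1,1). Their minterms are ¬a·b·c·d, a·b·c·d; the OR of those covers precisely the 0-outputs, and negating it yields h.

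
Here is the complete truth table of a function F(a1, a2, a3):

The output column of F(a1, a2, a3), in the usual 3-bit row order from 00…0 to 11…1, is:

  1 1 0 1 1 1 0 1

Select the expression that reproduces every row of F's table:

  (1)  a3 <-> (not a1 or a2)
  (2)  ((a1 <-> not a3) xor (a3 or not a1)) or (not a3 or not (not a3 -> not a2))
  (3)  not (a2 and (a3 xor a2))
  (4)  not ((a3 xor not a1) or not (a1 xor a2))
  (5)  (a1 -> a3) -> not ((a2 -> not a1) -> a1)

(1): at (0,0,0) it gives 0, but F = 1 — eliminated.
(2): at (0,0,1) it gives 0, but F = 1 — eliminated.
(4): at (0,0,0) it gives 0, but F = 1 — eliminated.
(5): at (0,1,0) it gives 1, but F = 0 — eliminated.
That leaves (3). Evaluating it on every row reproduces the table of F exactly.

3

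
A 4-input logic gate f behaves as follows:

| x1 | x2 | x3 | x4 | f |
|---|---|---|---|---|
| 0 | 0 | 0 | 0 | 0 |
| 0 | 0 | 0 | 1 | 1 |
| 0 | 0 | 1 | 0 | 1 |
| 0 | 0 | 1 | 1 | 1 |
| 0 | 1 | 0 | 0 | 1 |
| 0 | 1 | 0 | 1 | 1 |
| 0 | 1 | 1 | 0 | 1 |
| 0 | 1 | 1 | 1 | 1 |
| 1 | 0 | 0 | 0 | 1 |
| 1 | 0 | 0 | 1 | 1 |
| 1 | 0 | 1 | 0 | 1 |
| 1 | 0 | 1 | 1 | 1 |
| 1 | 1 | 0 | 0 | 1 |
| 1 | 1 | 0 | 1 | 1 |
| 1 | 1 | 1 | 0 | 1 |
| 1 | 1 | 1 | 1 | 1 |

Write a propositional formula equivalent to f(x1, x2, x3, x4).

f(x1, x2, x3, x4) = ((x1 ∨ x2) ∨ x3) ∨ x4

The output is 1 whenever at least one input is 1 — the OR of all inputs.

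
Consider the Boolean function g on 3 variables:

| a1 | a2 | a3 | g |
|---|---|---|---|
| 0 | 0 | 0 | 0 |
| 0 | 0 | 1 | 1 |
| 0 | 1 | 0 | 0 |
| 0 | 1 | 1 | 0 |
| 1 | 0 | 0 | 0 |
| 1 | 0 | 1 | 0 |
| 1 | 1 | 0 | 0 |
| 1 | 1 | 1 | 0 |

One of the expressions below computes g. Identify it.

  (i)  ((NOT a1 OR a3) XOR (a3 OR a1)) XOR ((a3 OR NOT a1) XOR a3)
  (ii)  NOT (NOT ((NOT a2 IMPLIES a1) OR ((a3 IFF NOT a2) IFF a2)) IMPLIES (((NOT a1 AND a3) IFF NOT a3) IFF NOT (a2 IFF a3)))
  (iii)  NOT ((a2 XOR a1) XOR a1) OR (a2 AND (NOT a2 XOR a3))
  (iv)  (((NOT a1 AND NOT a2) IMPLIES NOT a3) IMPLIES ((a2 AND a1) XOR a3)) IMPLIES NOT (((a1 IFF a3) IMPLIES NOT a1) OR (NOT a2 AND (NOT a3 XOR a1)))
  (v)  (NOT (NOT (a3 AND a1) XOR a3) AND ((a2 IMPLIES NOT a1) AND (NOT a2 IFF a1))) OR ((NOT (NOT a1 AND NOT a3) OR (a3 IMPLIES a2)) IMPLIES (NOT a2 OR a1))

ii

(i): at (0,0,1) it gives 0, but g = 1 — eliminated.
(iii): at (0,0,0) it gives 1, but g = 0 — eliminated.
(iv): at (0,0,0) it gives 1, but g = 0 — eliminated.
(v): at (0,0,0) it gives 1, but g = 0 — eliminated.
Only (ii) survives; checking it on all 8 rows confirms it matches g.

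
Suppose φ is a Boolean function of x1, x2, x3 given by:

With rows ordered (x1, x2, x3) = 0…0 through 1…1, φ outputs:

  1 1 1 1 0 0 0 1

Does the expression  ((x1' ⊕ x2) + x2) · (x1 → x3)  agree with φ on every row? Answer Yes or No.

Yes

Evaluate ((x1' ⊕ x2) + x2) · (x1 → x3) on each row and compare to φ:
  x1=0, x2=0, x3=0: formula gives 1, φ = 1 ✓
  x1=0, x2=0, x3=1: formula gives 1, φ = 1 ✓
  x1=0, x2=1, x3=0: formula gives 1, φ = 1 ✓
  x1=0, x2=1, x3=1: formula gives 1, φ = 1 ✓
  x1=1, x2=0, x3=0: formula gives 0, φ = 0 ✓
  … (the remaining 3 rows also agree.)
No disagreement on any input; they are logically equivalent.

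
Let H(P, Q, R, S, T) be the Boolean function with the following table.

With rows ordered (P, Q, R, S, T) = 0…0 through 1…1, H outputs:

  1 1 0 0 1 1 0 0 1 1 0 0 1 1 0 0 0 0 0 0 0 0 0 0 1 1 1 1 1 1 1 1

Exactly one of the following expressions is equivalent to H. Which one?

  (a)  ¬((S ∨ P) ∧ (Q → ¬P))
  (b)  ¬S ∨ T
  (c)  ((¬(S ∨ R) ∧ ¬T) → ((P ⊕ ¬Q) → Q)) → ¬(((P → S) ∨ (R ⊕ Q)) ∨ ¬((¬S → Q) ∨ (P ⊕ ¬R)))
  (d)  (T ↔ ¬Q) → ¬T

(b) fails at (0,0,0,1,1): the formula yields 1, H is 0.
(c) fails at (0,0,0,0,1): the formula yields 0, H is 1.
(d) fails at (0,0,0,0,1): the formula yields 0, H is 1.
That leaves (a). Evaluating it on every row reproduces the table of H exactly.

a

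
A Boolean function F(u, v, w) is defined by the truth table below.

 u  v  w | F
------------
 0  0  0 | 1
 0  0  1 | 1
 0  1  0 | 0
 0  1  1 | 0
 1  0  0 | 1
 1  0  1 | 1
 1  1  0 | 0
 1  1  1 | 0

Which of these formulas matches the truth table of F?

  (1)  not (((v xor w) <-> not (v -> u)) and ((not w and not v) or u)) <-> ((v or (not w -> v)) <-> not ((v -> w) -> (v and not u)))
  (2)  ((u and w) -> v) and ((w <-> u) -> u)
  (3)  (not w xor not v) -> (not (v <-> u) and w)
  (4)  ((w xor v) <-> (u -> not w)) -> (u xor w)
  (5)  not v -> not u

1

(2) disagrees with F on (0,0,0) (formula → 0, table → 1); rule it out.
(3) disagrees with F on (0,0,1) (formula → 0, table → 1); rule it out.
(4) disagrees with F on (0,1,1) (formula → 1, table → 0); rule it out.
(5) disagrees with F on (0,1,0) (formula → 1, table → 0); rule it out.
(1) is the remaining candidate, and it agrees with F on all 8 inputs.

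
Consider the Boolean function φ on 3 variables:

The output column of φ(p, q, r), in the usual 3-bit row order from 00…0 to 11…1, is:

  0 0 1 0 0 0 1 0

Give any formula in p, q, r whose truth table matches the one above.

φ(p, q, r) = ((~p & q) & ~r) | ((p & q) & ~r)

The 1-rows are (0,1,0), (1,1,0). Each contributes one minterm — ¬p·q·¬r; p·q·¬r — and their disjunction is a sum-of-products form of φ.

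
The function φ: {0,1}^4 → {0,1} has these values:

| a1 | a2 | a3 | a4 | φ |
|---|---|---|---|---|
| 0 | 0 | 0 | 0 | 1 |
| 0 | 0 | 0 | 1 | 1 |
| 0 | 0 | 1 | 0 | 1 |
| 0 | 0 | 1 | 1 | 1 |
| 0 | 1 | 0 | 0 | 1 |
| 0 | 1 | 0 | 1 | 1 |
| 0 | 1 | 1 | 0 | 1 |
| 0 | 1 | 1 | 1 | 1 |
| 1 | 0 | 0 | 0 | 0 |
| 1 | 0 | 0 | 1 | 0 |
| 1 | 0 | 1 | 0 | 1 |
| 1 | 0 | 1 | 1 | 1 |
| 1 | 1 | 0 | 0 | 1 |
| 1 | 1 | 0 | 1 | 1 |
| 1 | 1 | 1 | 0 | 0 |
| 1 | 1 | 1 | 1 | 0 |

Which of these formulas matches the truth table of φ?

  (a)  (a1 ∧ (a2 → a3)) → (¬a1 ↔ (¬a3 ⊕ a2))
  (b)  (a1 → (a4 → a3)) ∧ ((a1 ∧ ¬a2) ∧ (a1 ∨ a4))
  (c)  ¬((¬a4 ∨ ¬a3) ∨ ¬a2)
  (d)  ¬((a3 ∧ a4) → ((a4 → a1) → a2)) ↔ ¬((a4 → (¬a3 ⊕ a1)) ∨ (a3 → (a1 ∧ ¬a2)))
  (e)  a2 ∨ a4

(b): at (0,0,0,0) it gives 0, but φ = 1 — eliminated.
(c): at (0,0,0,0) it gives 0, but φ = 1 — eliminated.
(d): at (0,0,1,1) it gives 0, but φ = 1 — eliminated.
(e): at (0,0,0,0) it gives 0, but φ = 1 — eliminated.
Only (a) survives; checking it on all 16 rows confirms it matches φ.

a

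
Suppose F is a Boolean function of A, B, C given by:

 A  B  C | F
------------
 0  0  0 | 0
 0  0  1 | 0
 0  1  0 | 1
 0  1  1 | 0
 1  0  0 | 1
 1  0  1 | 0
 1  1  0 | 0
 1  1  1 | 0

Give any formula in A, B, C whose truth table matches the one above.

The 1-rows are (0,1,0), (1,0,0). Each contributes one minterm — ¬A·B·¬C; A·¬B·¬C — and their disjunction is a sum-of-products form of F.

F(A, B, C) = ((A' · B) · C') + ((A · B') · C')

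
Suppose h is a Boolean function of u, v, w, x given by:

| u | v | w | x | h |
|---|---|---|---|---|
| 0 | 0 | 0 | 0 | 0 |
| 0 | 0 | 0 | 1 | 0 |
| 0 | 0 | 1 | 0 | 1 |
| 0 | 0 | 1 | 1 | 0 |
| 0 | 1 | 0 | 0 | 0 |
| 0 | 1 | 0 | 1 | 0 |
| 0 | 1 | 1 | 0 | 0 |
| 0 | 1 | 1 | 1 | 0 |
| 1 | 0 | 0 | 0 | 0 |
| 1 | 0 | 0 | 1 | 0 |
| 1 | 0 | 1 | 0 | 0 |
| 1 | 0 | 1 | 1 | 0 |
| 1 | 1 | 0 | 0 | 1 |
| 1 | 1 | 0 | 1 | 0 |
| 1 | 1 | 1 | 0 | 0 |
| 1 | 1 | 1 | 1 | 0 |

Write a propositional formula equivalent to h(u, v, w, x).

h(u, v, w, x) = (((not u and not v) and w) and not x) or (((u and v) and not w) and not x)

h=1 on 2 inputs: (0,0,1,0), (1,1,0,0). Reading each as a conjunction of literals (¬u·¬v·w·¬x, u·v·¬w·¬x) and taking the OR gives the canonical DNF.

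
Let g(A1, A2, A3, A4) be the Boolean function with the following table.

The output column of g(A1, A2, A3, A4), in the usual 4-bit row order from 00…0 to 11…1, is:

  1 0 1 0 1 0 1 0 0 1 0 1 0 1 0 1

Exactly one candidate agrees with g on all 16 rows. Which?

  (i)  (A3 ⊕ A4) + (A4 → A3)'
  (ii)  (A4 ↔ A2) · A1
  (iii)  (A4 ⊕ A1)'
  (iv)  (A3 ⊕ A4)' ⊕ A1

iii

(i) disagrees with g on (0,0,0,0) (formula → 0, table → 1); rule it out.
(ii) disagrees with g on (0,0,0,0) (formula → 0, table → 1); rule it out.
(iv) disagrees with g on (0,0,1,0) (formula → 0, table → 1); rule it out.
That leaves (iii). Evaluating it on every row reproduces the table of g exactly.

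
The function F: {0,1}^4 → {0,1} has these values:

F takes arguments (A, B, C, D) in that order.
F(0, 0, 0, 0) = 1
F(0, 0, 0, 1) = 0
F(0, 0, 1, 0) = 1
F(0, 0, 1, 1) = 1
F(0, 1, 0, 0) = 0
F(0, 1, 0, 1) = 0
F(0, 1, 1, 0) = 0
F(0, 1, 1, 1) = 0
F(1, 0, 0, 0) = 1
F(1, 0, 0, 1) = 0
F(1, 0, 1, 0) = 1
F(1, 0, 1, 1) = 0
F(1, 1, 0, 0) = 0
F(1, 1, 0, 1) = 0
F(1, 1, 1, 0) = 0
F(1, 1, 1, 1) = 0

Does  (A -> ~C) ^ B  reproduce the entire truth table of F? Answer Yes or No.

Test each input against both F and the formula:
  A=0, B=0, C=0, D=0: formula gives 1, F = 1 ✓
  A=0, B=0, C=0, D=1: formula gives 1, but F = 0 ✗
Row (0,0,0,1) is a counterexample, so the formula is not equivalent to F.

No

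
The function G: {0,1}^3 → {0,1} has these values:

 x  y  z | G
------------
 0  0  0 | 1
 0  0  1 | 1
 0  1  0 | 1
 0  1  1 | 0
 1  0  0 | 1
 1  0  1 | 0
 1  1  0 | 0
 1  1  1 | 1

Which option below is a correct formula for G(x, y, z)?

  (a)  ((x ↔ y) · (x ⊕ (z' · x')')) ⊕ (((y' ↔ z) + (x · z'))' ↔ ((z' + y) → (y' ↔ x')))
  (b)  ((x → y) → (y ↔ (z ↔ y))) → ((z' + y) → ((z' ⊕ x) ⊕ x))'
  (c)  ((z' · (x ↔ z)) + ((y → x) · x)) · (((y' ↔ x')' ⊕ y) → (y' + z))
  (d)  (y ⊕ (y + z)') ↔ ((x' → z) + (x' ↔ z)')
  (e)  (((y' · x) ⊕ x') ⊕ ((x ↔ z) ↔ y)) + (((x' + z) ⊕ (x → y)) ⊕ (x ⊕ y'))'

(b): at (0,0,1) it gives 0, but G = 1 — eliminated.
(c): at (0,0,1) it gives 0, but G = 1 — eliminated.
(d): at (0,0,1) it gives 0, but G = 1 — eliminated.
(e): at (0,0,1) it gives 0, but G = 1 — eliminated.
(a) is the remaining candidate, and it agrees with G on all 8 inputs.

a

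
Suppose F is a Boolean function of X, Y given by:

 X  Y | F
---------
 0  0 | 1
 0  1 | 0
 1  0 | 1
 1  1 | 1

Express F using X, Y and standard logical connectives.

This is Y → X (false only at 0,1).

F(X, Y) = Y → X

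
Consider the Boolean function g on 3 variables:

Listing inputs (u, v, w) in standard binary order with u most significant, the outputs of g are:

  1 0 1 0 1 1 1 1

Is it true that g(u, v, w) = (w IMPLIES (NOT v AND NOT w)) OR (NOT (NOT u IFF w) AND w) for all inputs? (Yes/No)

Evaluate (w IMPLIES (NOT v AND NOT w)) OR (NOT (NOT u IFF w) AND w) on each row and compare to g:
  u=0, v=0, w=0: formula gives 1, g = 1 ✓
  u=0, v=0, w=1: formula gives 0, g = 0 ✓
  u=0, v=1, w=0: formula gives 1, g = 1 ✓
  u=0, v=1, w=1: formula gives 0, g = 0 ✓
  u=1, v=0, w=0: formula gives 1, g = 1 ✓
  …and likewise for the remaining 3 rows.
Every row agrees, so the formula is equivalent.

Yes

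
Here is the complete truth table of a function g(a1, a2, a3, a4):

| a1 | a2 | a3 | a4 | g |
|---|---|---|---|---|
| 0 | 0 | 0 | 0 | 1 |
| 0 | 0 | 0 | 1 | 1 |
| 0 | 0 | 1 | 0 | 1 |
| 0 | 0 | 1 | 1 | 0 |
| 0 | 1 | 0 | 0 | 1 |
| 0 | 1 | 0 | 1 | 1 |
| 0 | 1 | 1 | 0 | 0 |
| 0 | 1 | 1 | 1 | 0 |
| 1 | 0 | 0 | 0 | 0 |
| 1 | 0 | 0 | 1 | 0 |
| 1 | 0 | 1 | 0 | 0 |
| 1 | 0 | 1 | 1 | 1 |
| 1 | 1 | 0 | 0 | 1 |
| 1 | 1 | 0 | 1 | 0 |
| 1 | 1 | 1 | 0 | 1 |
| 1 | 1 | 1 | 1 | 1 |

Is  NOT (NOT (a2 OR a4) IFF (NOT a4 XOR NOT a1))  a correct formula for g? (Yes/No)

No

Check the formula against g row by row:
  a1=0, a2=0, a3=0, a4=0: formula gives 1, g = 1 ✓
  a1=0, a2=0, a3=0, a4=1: formula gives 1, g = 1 ✓
  a1=0, a2=0, a3=1, a4=0: formula gives 1, g = 1 ✓
  a1=0, a2=0, a3=1, a4=1: formula gives 1, but g = 0 ✗
Since they disagree at (0,0,1,1), the expression is not a correct formula for g.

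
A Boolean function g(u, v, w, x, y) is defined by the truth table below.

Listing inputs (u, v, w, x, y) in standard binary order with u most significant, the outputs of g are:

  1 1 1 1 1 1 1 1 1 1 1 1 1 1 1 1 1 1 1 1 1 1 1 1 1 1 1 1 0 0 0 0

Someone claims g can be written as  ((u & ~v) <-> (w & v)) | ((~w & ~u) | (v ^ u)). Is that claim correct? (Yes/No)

Test each input against both g and the formula:
  u=0, v=0, w=0, x=0, y=0: formula gives 1, g = 1 ✓
  u=0, v=0, w=0, x=0, y=1: formula gives 1, g = 1 ✓
  u=0, v=0, w=0, x=1, y=0: formula gives 1, g = 1 ✓
  u=0, v=0, w=0, x=1, y=1: formula gives 1, g = 1 ✓
  … (the remaining 28 rows also agree.)
Every row agrees, so the formula is equivalent.

Yes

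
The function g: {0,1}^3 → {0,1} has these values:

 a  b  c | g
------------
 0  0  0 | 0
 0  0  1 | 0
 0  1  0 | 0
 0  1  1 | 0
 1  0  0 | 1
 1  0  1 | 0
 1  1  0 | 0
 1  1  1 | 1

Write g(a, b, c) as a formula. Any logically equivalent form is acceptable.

The 1-rows are (1,0,0), (1,1,1). Each contributes one minterm — a·¬b·¬c; a·b·c — and their disjunction is a sum-of-products form of g.

g(a, b, c) = ((a & ~b) & ~c) | ((a & b) & c)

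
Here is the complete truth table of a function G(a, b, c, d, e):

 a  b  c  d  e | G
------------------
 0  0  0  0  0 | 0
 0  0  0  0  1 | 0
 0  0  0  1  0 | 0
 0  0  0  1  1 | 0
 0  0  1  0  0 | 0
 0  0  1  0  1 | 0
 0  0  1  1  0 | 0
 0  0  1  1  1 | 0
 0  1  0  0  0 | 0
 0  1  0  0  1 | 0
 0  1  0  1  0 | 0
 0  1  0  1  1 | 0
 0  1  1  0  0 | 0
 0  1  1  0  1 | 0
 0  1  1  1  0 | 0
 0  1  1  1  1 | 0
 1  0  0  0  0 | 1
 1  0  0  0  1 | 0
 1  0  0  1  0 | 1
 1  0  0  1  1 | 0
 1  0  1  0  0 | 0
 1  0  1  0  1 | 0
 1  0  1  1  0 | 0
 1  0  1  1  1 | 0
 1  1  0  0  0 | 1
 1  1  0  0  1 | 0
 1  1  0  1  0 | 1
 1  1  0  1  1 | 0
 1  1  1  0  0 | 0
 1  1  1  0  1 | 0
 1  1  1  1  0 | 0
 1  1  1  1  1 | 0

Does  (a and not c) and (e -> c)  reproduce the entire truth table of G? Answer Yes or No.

Check the formula against G row by row:
  a=0, b=0, c=0, d=0, e=0: formula gives 0, G = 0 ✓
  a=0, b=0, c=0, d=0, e=1: formula gives 0, G = 0 ✓
  a=0, b=0, c=0, d=1, e=0: formula gives 0, G = 0 ✓
  a=0, b=0, c=0, d=1, e=1: formula gives 0, G = 0 ✓
  … (the remaining 28 rows also agree.)
No disagreement on any input; they are logically equivalent.

Yes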